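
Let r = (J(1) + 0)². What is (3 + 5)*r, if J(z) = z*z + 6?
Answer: 392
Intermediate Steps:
J(z) = 6 + z² (J(z) = z² + 6 = 6 + z²)
r = 49 (r = ((6 + 1²) + 0)² = ((6 + 1) + 0)² = (7 + 0)² = 7² = 49)
(3 + 5)*r = (3 + 5)*49 = 8*49 = 392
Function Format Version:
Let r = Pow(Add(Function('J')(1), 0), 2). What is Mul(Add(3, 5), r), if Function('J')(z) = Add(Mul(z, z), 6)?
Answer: 392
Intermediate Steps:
Function('J')(z) = Add(6, Pow(z, 2)) (Function('J')(z) = Add(Pow(z, 2), 6) = Add(6, Pow(z, 2)))
r = 49 (r = Pow(Add(Add(6, Pow(1, 2)), 0), 2) = Pow(Add(Add(6, 1), 0), 2) = Pow(Add(7, 0), 2) = Pow(7, 2) = 49)
Mul(Add(3, 5), r) = Mul(Add(3, 5), 49) = Mul(8, 49) = 392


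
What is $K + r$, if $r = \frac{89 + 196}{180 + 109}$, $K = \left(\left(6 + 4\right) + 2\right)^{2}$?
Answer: $\frac{41901}{289} \approx 144.99$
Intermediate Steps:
$K = 144$ ($K = \left(10 + 2\right)^{2} = 12^{2} = 144$)
$r = \frac{285}{289} \approx 0.98616$
$K + r = 144 + \frac{285}{289} = \frac{41901}{289}$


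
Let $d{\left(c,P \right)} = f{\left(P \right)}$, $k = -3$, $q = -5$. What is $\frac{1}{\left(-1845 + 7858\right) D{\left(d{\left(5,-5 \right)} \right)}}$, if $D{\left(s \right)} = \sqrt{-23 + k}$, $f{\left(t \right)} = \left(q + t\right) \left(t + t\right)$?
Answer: $- \frac{i \sqrt{26}}{156338} \approx - 3.2615 \cdot 10^{-5} i$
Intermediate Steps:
$f{\left(t \right)} = 2 t \left(-5 + t\right)$ ($f{\left(t \right)} = \left(-5 + t\right) \left(t + t\right) = \left(-5 + t\right) 2 t = 2 t \left(-5 + t\right)$)
$d{\left(c,P \right)} = 2 P \left(-5 + P\right)$
$D{\left(s \right)} = i \sqrt{26}$ ($D{\left(s \right)} = \sqrt{-23 - 3} = \sqrt{-26} = i \sqrt{26}$)
$\frac{1}{\left(-1845 + 7858\right) D{\left(d{\left(5,-5 \right)} \right)}} = \frac{1}{\left(-1845 + 7858\right) i \sqrt{26}} = \frac{\left(- \frac{1}{26}\right) i \sqrt{26}}{6013} = - \frac{i \sqrt{26}}{156338}$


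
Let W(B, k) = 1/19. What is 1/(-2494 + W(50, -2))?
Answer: -19/47385 ≈ -0.00040097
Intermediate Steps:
W(B, k) = 1/19
1/(-2494 + W(50, -2)) = 1/(-2494 + 1/19) = 1/(-47385/19) = -19/47385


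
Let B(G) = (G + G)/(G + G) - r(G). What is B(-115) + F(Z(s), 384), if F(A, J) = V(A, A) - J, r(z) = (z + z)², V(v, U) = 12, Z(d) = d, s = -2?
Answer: -53271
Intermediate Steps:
r(z) = 4*z² (r(z) = (2*z)² = 4*z²)
B(G) = 1 - 4*G² (B(G) = (G + G)/(G + G) - 4*G² = (2*G)/((2*G)) - 4*G² = (2*G)*(1/(2*G)) - 4*G² = 1 - 4*G²)
F(A, J) = 12 - J
B(-115) + F(Z(s), 384) = (1 - 4*(-115)²) + (12 - 1*384) = (1 - 4*13225) + (12 - 384) = (1 - 52900) - 372 = -52899 - 372 = -53271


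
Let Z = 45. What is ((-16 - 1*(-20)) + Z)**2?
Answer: 2401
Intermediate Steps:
((-16 - 1*(-20)) + Z)**2 = ((-16 - 1*(-20)) + 45)**2 = ((-16 + 20) + 45)**2 = (4 + 45)**2 = 49**2 = 2401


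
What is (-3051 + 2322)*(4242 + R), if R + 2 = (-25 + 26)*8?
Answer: -3096792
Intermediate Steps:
R = 6 (R = -2 + (-25 + 26)*8 = -2 + 1*8 = -2 + 8 = 6)
(-3051 + 2322)*(4242 + R) = (-3051 + 2322)*(4242 + 6) = -729*4248 = -3096792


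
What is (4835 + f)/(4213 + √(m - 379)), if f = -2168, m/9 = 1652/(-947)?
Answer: 10640559237/16809026224 - 2667*I*√353970607/16809026224 ≈ 0.63303 - 0.0029851*I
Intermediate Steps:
m = -14868/947 (m = 9*(1652/(-947)) = 9*(1652*(-1/947)) = 9*(-1652/947) = -14868/947 ≈ -15.700)
(4835 + f)/(4213 + √(m - 379)) = (4835 - 2168)/(4213 + √(-14868/947 - 379)) = 2667/(4213 + √(-373781/947)) = 2667/(4213 + I*√353970607/947)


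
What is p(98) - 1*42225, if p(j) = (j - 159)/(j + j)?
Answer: -8276161/196 ≈ -42225.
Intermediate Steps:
p(j) = (-159 + j)/(2*j) (p(j) = (-159 + j)/((2*j)) = (-159 + j)*(1/(2*j)) = (-159 + j)/(2*j))
p(98) - 1*42225 = (1/2)*(-159 + 98)/98 - 1*42225 = (1/2)*(1/98)*(-61) - 42225 = -61/196 - 42225 = -8276161/196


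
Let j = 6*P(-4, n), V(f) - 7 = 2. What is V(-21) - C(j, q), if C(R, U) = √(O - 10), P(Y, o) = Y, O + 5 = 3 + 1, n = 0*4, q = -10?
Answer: 9 - I*√11 ≈ 9.0 - 3.3166*I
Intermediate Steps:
n = 0
O = -1 (O = -5 + (3 + 1) = -5 + 4 = -1)
V(f) = 9 (V(f) = 7 + 2 = 9)
j = -24 (j = 6*(-4) = -24)
C(R, U) = I*√11 (C(R, U) = √(-1 - 10) = √(-11) = I*√11)
V(-21) - C(j, q) = 9 - I*√11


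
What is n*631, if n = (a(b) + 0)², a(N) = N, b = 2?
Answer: 2524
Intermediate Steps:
n = 4 (n = (2 + 0)² = 2² = 4)
n*631 = 4*631 = 2524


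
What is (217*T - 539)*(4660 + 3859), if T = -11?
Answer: -24926594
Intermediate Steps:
(217*T - 539)*(4660 + 3859) = (217*(-11) - 539)*(4660 + 3859) = (-2387 - 539)*8519 = -2926*8519 = -24926594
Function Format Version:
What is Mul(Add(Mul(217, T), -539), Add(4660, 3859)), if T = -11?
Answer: -24926594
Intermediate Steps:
Mul(Add(Mul(217, T), -539), Add(4660, 3859)) = Mul(Add(Mul(217, -11), -539), Add(4660, 3859)) = Mul(Add(-2387, -539), 8519) = Mul(-2926, 8519) = -24926594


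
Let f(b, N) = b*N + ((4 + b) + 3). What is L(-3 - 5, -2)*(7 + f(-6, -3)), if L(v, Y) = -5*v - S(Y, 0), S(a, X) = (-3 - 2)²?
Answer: 390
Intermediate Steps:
S(a, X) = 25 (S(a, X) = (-5)² = 25)
f(b, N) = 7 + b + N*b (f(b, N) = N*b + (7 + b) = 7 + b + N*b)
L(v, Y) = -25 - 5*v (L(v, Y) = -5*v - 1*25 = -5*v - 25 = -25 - 5*v)
L(-3 - 5, -2)*(7 + f(-6, -3)) = (-25 - 5*(-3 - 5))*(7 + (7 - 6 - 3*(-6))) = (-25 - 5*(-8))*(7 + (7 - 6 + 18)) = (-25 + 40)*(7 + 19) = 15*26 = 390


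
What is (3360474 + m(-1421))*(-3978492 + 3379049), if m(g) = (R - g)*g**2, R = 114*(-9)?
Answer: -480130266307367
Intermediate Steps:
R = -1026
m(g) = g**2*(-1026 - g) (m(g) = (-1026 - g)*g**2 = g**2*(-1026 - g))
(3360474 + m(-1421))*(-3978492 + 3379049) = (3360474 + (-1421)**2*(-1026 - 1*(-1421)))*(-3978492 + 3379049) = (3360474 + 2019241*(-1026 + 1421))*(-599443) = (3360474 + 2019241*395)*(-599443) = (3360474 + 797600195)*(-599443) = 800960669*(-599443) = -480130266307367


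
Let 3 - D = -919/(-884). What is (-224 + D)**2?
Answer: 38527016089/781456 ≈ 49302.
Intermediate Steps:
D = 1733/884 (D = 3 - (-919)/(-884) = 3 - (-919)*(-1)/884 = 3 - 1*919/884 = 3 - 919/884 = 1733/884 ≈ 1.9604)
(-224 + D)**2 = (-224 + 1733/884)**2 = (-196283/884)**2 = 38527016089/781456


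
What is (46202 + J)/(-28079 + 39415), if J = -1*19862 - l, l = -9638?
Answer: 17989/5668 ≈ 3.1738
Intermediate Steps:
J = -10224 (J = -1*19862 - 1*(-9638) = -19862 + 9638 = -10224)
(46202 + J)/(-28079 + 39415) = (46202 - 10224)/(-28079 + 39415) = 35978/11336 = 35978*(1/11336) = 17989/5668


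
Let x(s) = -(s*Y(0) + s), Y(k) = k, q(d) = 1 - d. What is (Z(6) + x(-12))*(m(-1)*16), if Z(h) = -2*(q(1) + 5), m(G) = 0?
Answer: 0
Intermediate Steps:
Z(h) = -10 (Z(h) = -2*((1 - 1*1) + 5) = -2*((1 - 1) + 5) = -2*(0 + 5) = -2*5 = -10)
x(s) = -s (x(s) = -(s*0 + s) = -(0 + s) = -s)
(Z(6) + x(-12))*(m(-1)*16) = (-10 - 1*(-12))*(0*16) = (-10 + 12)*0 = 2*0 = 0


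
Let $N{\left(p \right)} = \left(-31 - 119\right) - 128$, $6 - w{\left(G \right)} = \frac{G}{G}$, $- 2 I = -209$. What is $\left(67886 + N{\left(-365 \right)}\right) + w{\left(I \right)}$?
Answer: $67613$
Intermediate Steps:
$I = \frac{209}{2}$ ($I = \left(- \frac{1}{2}\right) \left(-209\right) = \frac{209}{2} \approx 104.5$)
$w{\left(G \right)} = 5$ ($w{\left(G \right)} = 6 - \frac{G}{G} = 6 - 1 = 5$)
$N{\left(p \right)} = -278$ ($N{\left(p \right)} = -150 - 128 = -278$)
$\left(67886 + N{\left(-365 \right)}\right) + w{\left(I \right)} = \left(67886 - 278\right) + 5 = 67608 + 5 = 67613$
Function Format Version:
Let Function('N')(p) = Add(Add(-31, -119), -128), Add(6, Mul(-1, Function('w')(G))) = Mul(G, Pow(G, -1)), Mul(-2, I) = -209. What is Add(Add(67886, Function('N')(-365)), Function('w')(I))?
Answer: 67613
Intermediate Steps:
I = Rational(209, 2) (I = Mul(Rational(-1, 2), -209) = Rational(209, 2) ≈ 104.50)
Function('w')(G) = 5 (Function('w')(G) = Add(6, Mul(-1, Mul(G, Pow(G, -1)))) = Add(6, Mul(-1, 1)) = Add(6, -1) = 5)
Function('N')(p) = -278 (Function('N')(p) = Add(-150, -128) = -278)
Add(Add(67886, Function('N')(-365)), Function('w')(I)) = Add(Add(67886, -278), 5) = Add(67608, 5) = 67613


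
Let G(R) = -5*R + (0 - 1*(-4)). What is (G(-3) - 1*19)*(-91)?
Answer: 0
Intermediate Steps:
G(R) = 4 - 5*R (G(R) = -5*R + (0 + 4) = -5*R + 4 = 4 - 5*R)
(G(-3) - 1*19)*(-91) = ((4 - 5*(-3)) - 1*19)*(-91) = ((4 + 15) - 19)*(-91) = (19 - 19)*(-91) = 0*(-91) = 0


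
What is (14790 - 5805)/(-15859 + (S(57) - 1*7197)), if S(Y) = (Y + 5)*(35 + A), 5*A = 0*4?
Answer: -2995/6962 ≈ -0.43019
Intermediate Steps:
A = 0 (A = (0*4)/5 = (⅕)*0 = 0)
S(Y) = 175 + 35*Y (S(Y) = (Y + 5)*(35 + 0) = (5 + Y)*35 = 175 + 35*Y)
(14790 - 5805)/(-15859 + (S(57) - 1*7197)) = (14790 - 5805)/(-15859 + ((175 + 35*57) - 1*7197)) = 8985/(-15859 + ((175 + 1995) - 7197)) = 8985/(-15859 + (2170 - 7197)) = 8985/(-15859 - 5027) = 8985/(-20886) = 8985*(-1/20886) = -2995/6962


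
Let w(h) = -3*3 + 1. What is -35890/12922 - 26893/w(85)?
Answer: 173612113/51688 ≈ 3358.8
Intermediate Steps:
w(h) = -8 (w(h) = -9 + 1 = -8)
-35890/12922 - 26893/w(85) = -35890/12922 - 26893/(-8) = -35890*1/12922 - 26893*(-⅛) = -17945/6461 + 26893/8 = 173612113/51688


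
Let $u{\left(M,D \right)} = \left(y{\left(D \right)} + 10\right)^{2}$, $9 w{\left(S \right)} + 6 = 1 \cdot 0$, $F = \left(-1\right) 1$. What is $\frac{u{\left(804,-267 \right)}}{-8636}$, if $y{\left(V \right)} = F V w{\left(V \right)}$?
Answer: $- \frac{7056}{2159} \approx -3.2682$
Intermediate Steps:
$F = -1$
$w{\left(S \right)} = - \frac{2}{3}$ ($w{\left(S \right)} = - \frac{2}{3} + \frac{1 \cdot 0}{9} = - \frac{2}{3} + \frac{1}{9} \cdot 0 = - \frac{2}{3} + 0 = - \frac{2}{3}$)
$y{\left(V \right)} = \frac{2 V}{3}$ ($y{\left(V \right)} = - V \left(- \frac{2}{3}\right) = \frac{2 V}{3}$)
$u{\left(M,D \right)} = \left(10 + \frac{2 D}{3}\right)^{2}$ ($u{\left(M,D \right)} = \left(\frac{2 D}{3} + 10\right)^{2} = \left(10 + \frac{2 D}{3}\right)^{2}$)
$\frac{u{\left(804,-267 \right)}}{-8636} = \frac{\frac{4}{9} \left(15 - 267\right)^{2}}{-8636} = \frac{4 \left(-252\right)^{2}}{9} \left(- \frac{1}{8636}\right) = \frac{4}{9} \cdot 63504 \left(- \frac{1}{8636}\right) = 28224 \left(- \frac{1}{8636}\right) = - \frac{7056}{2159}$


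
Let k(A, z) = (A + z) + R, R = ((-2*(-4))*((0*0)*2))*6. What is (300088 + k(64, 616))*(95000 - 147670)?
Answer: -15841450560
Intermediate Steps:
R = 0 (R = (8*(0*2))*6 = (8*0)*6 = 0*6 = 0)
k(A, z) = A + z (k(A, z) = (A + z) + 0 = A + z)
(300088 + k(64, 616))*(95000 - 147670) = (300088 + (64 + 616))*(95000 - 147670) = (300088 + 680)*(-52670) = 300768*(-52670) = -15841450560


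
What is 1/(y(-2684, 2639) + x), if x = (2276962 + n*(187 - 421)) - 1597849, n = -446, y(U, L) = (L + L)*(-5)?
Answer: 1/757087 ≈ 1.3209e-6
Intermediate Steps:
y(U, L) = -10*L (y(U, L) = (2*L)*(-5) = -10*L)
x = 783477 (x = (2276962 - 446*(187 - 421)) - 1597849 = (2276962 - 446*(-234)) - 1597849 = (2276962 + 104364) - 1597849 = 2381326 - 1597849 = 783477)
1/(y(-2684, 2639) + x) = 1/(-10*2639 + 783477) = 1/(-26390 + 783477) = 1/757087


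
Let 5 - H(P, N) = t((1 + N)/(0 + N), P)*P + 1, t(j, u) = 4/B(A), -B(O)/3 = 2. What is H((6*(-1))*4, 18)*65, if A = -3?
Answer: -780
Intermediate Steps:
B(O) = -6 (B(O) = -3*2 = -6)
t(j, u) = -⅔ (t(j, u) = 4/(-6) = 4*(-⅙) = -⅔)
H(P, N) = 4 + 2*P/3 (H(P, N) = 5 - (-2*P/3 + 1) = 5 - (1 - 2*P/3) = 5 + (-1 + 2*P/3) = 4 + 2*P/3)
H((6*(-1))*4, 18)*65 = (4 + 2*((6*(-1))*4)/3)*65 = (4 + 2*(-6*4)/3)*65 = (4 + (⅔)*(-24))*65 = (4 - 16)*65 = -12*65 = -780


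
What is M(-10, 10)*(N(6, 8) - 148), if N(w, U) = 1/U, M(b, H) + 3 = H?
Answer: -8281/8 ≈ -1035.1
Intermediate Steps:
M(b, H) = -3 + H
M(-10, 10)*(N(6, 8) - 148) = (-3 + 10)*(1/8 - 148) = 7*(⅛ - 148) = 7*(-1183/8) = -8281/8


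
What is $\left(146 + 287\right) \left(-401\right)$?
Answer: $-173633$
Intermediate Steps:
$\left(146 + 287\right) \left(-401\right) = 433 \left(-401\right) = -173633$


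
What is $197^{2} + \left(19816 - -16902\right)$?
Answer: $75527$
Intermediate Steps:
$197^{2} + \left(19816 - -16902\right) = 38809 + \left(19816 + 16902\right) = 38809 + 36718 = 75527$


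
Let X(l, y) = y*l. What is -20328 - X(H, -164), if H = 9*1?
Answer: -18852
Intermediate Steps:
H = 9
X(l, y) = l*y
-20328 - X(H, -164) = -20328 - 9*(-164) = -20328 - 1*(-1476) = -20328 + 1476 = -18852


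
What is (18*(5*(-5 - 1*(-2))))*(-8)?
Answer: 2160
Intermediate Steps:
(18*(5*(-5 - 1*(-2))))*(-8) = (18*(5*(-5 + 2)))*(-8) = (18*(5*(-3)))*(-8) = (18*(-15))*(-8) = -270*(-8) = 2160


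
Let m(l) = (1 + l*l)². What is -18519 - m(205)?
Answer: -1766203195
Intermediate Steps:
m(l) = (1 + l²)²
-18519 - m(205) = -18519 - (1 + 205²)² = -18519 - (1 + 42025)² = -18519 - 1*42026² = -18519 - 1*1766184676 = -18519 - 1766184676 = -1766203195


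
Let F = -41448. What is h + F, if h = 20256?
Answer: -21192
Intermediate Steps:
h + F = 20256 - 41448 = -21192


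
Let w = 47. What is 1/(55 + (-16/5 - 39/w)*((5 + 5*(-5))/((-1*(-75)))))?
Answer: 3525/197663 ≈ 0.017833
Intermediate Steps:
1/(55 + (-16/5 - 39/w)*((5 + 5*(-5))/((-1*(-75))))) = 1/(55 + (-16/5 - 39/47)*((5 + 5*(-5))/((-1*(-75))))) = 1/(55 + (-16*1/5 - 39*1/47)*((5 - 25)/75)) = 1/(55 + (-16/5 - 39/47)*(-20*1/75)) = 1/(55 - 947/235*(-4/15)) = 1/(55 + 3788/3525) = 1/(197663/3525) = 3525/197663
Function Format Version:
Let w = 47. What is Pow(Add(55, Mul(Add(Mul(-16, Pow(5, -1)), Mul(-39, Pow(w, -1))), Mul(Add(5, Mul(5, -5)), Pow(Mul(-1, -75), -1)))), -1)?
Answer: Rational(3525, 197663) ≈ 0.017833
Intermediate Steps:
Pow(Add(55, Mul(Add(Mul(-16, Pow(5, -1)), Mul(-39, Pow(w, -1))), Mul(Add(5, Mul(5, -5)), Pow(Mul(-1, -75), -1)))), -1) = Pow(Add(55, Mul(Add(Mul(-16, Pow(5, -1)), Mul(-39, Pow(47, -1))), Mul(Add(5, Mul(5, -5)), Pow(Mul(-1, -75), -1)))), -1) = Pow(Add(55, Mul(Add(Mul(-16, Rational(1, 5)), Mul(-39, Rational(1, 47))), Mul(Add(5, -25), Pow(75, -1)))), -1) = Pow(Add(55, Mul(Add(Rational(-16, 5), Rational(-39, 47)), Mul(-20, Rational(1, 75)))), -1) = Pow(Add(55, Mul(Rational(-947, 235), Rational(-4, 15))), -1) = Pow(Add(55, Rational(3788, 3525)), -1) = Pow(Rational(197663, 3525), -1) = Rational(3525, 197663)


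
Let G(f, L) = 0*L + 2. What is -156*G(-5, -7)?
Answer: -312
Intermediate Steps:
G(f, L) = 2 (G(f, L) = 0 + 2 = 2)
-156*G(-5, -7) = -156*2 = -312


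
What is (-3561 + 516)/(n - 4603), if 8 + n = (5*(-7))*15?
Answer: 1015/1712 ≈ 0.59287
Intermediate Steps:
n = -533 (n = -8 + (5*(-7))*15 = -8 - 35*15 = -8 - 525 = -533)
(-3561 + 516)/(n - 4603) = (-3561 + 516)/(-533 - 4603) = -3045/(-5136) = -3045*(-1/5136) = 1015/1712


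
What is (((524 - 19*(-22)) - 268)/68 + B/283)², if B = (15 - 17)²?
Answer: 9121587049/92582884 ≈ 98.523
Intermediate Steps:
B = 4 (B = (-2)² = 4)
(((524 - 19*(-22)) - 268)/68 + B/283)² = (((524 - 19*(-22)) - 268)/68 + 4/283)² = (((524 + 418) - 268)*(1/68) + 4*(1/283))² = ((942 - 268)*(1/68) + 4/283)² = (674*(1/68) + 4/283)² = (337/34 + 4/283)² = (95507/9622)² = 9121587049/92582884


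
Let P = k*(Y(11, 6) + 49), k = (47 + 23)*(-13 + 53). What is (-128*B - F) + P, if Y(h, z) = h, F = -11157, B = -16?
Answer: 181205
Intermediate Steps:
k = 2800 (k = 70*40 = 2800)
P = 168000 (P = 2800*(11 + 49) = 2800*60 = 168000)
(-128*B - F) + P = (-128*(-16) - 1*(-11157)) + 168000 = (2048 + 11157) + 168000 = 13205 + 168000 = 181205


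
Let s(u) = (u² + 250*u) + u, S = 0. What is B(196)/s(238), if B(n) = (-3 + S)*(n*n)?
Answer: -2744/2771 ≈ -0.99026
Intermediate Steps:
s(u) = u² + 251*u
B(n) = -3*n² (B(n) = (-3 + 0)*(n*n) = -3*n²)
B(196)/s(238) = (-3*196²)/((238*(251 + 238))) = (-3*38416)/((238*489)) = -115248/116382 = -115248*1/116382 = -2744/2771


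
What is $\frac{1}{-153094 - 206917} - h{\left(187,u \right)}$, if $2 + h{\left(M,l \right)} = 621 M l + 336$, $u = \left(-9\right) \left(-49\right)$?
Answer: $- \frac{18437006095752}{360011} \approx -5.1212 \cdot 10^{7}$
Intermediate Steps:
$u = 441$
$h{\left(M,l \right)} = 334 + 621 M l$ ($h{\left(M,l \right)} = -2 + \left(621 M l + 336\right) = -2 + \left(336 + 621 M l\right) = 334 + 621 M l$)
$\frac{1}{-153094 - 206917} - h{\left(187,u \right)} = \frac{1}{-153094 - 206917} - \left(334 + 621 \cdot 187 \cdot 441\right) = \frac{1}{-360011} - \left(334 + 51212007\right) = - \frac{1}{360011} - 51212341 = - \frac{18437006095752}{360011}$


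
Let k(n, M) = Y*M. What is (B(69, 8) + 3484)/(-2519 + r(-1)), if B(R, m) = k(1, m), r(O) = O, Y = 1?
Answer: -97/70 ≈ -1.3857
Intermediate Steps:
k(n, M) = M (k(n, M) = 1*M = M)
B(R, m) = m
(B(69, 8) + 3484)/(-2519 + r(-1)) = (8 + 3484)/(-2519 - 1) = 3492/(-2520) = 3492*(-1/2520) = -97/70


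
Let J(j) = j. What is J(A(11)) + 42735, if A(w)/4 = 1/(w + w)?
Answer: 470087/11 ≈ 42735.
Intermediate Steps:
A(w) = 2/w (A(w) = 4/(w + w) = 4/((2*w)) = 4*(1/(2*w)) = 2/w)
J(A(11)) + 42735 = 2/11 + 42735 = 470087/11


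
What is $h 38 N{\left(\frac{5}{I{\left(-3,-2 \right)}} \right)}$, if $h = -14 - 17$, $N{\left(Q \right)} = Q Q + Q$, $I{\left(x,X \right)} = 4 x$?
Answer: $\frac{20615}{72} \approx 286.32$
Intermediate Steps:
$N{\left(Q \right)} = Q + Q^{2}$ ($N{\left(Q \right)} = Q^{2} + Q = Q + Q^{2}$)
$h = -31$ ($h = -14 - 17 = -31$)
$h 38 N{\left(\frac{5}{I{\left(-3,-2 \right)}} \right)} = \left(-31\right) 38 \frac{5}{4 \left(-3\right)} \left(1 + \frac{5}{4 \left(-3\right)}\right) = - 1178 \frac{5}{-12} \left(1 + \frac{5}{-12}\right) = - 1178 \cdot 5 \left(- \frac{1}{12}\right) \left(1 + 5 \left(- \frac{1}{12}\right)\right) = - 1178 \left(- \frac{5 \left(1 - \frac{5}{12}\right)}{12}\right) = - 1178 \left(\left(- \frac{5}{12}\right) \frac{7}{12}\right) = \left(-1178\right) \left(- \frac{35}{144}\right) = \frac{20615}{72}$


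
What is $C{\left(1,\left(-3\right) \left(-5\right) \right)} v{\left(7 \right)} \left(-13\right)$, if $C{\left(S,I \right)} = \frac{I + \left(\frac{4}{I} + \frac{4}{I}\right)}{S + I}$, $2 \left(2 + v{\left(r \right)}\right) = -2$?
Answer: $\frac{3029}{80} \approx 37.862$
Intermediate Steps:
$v{\left(r \right)} = -3$ ($v{\left(r \right)} = -2 + \frac{1}{2} \left(-2\right) = -2 - 1 = -3$)
$C{\left(S,I \right)} = \frac{I + \frac{8}{I}}{I + S}$
$C{\left(1,\left(-3\right) \left(-5\right) \right)} v{\left(7 \right)} \left(-13\right) = \frac{8 + \left(\left(-3\right) \left(-5\right)\right)^{2}}{\left(-3\right) \left(-5\right) \left(\left(-3\right) \left(-5\right) + 1\right)} \left(-3\right) \left(-13\right) = \frac{8 + 15^{2}}{15 \left(15 + 1\right)} \left(-3\right) \left(-13\right) = \frac{8 + 225}{15 \cdot 16} \left(-3\right) \left(-13\right) = \frac{1}{15} \cdot \frac{1}{16} \cdot 233 \left(-3\right) \left(-13\right) = \frac{233}{240} \left(-3\right) \left(-13\right) = \left(- \frac{233}{80}\right) \left(-13\right) = \frac{3029}{80}$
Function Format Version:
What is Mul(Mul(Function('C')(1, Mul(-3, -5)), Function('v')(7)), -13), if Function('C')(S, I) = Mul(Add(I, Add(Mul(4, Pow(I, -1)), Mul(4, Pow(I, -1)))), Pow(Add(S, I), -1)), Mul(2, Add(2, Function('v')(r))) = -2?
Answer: Rational(3029, 80) ≈ 37.862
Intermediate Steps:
Function('v')(r) = -3 (Function('v')(r) = Add(-2, Mul(Rational(1, 2), -2)) = Add(-2, -1) = -3)
Function('C')(S, I) = Mul(Pow(Add(I, S), -1), Add(I, Mul(8, Pow(I, -1)))) (Function('C')(S, I) = Mul(Add(I, Mul(8, Pow(I, -1))), Pow(Add(I, S), -1)) = Mul(Pow(Add(I, S), -1), Add(I, Mul(8, Pow(I, -1)))))
Mul(Mul(Function('C')(1, Mul(-3, -5)), Function('v')(7)), -13) = Mul(Mul(Mul(Pow(Mul(-3, -5), -1), Pow(Add(Mul(-3, -5), 1), -1), Add(8, Pow(Mul(-3, -5), 2))), -3), -13) = Mul(Mul(Mul(Pow(15, -1), Pow(Add(15, 1), -1), Add(8, Pow(15, 2))), -3), -13) = Mul(Mul(Mul(Rational(1, 15), Pow(16, -1), Add(8, 225)), -3), -13) = Mul(Mul(Mul(Rational(1, 15), Rational(1, 16), 233), -3), -13) = Mul(Mul(Rational(233, 240), -3), -13) = Mul(Rational(-233, 80), -13) = Rational(3029, 80)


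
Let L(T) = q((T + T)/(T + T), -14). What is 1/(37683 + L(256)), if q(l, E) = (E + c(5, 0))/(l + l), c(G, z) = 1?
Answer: 2/75353 ≈ 2.6542e-5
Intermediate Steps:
q(l, E) = (1 + E)/(2*l) (q(l, E) = (E + 1)/(l + l) = (1 + E)/((2*l)) = (1 + E)*(1/(2*l)) = (1 + E)/(2*l))
L(T) = -13/2 (L(T) = (1 - 14)/(2*(((T + T)/(T + T)))) = (1/2)*(-13)/((2*T)/((2*T))) = (1/2)*(-13)/((2*T)*(1/(2*T))) = (1/2)*(-13)/1 = (1/2)*1*(-13) = -13/2)
1/(37683 + L(256)) = 1/(37683 - 13/2) = 1/(75353/2) = 2/75353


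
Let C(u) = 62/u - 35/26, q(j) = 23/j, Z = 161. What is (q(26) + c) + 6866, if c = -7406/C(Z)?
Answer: 1524301813/104598 ≈ 14573.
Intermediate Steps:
C(u) = -35/26 + 62/u (C(u) = 62/u - 35*1/26 = 62/u - 35/26 = -35/26 + 62/u)
c = 31001516/4023 (c = -7406/(-35/26 + 62/161) = -7406/(-4023/4186) = -7406*(-4186/4023) = 31001516/4023 ≈ 7706.1)
(q(26) + c) + 6866 = (23/26 + 31001516/4023) + 6866 = 806131945/104598 + 6866 = 1524301813/104598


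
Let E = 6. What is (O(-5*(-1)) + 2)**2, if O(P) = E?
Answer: 64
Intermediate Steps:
O(P) = 6
(O(-5*(-1)) + 2)**2 = (6 + 2)**2 = 8**2 = 64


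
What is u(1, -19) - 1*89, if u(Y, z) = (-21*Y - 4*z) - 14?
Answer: -48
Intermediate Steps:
u(Y, z) = -14 - 21*Y - 4*z
u(1, -19) - 1*89 = (-14 - 21*1 - 4*(-19)) - 1*89 = (-14 - 21 + 76) - 89 = 41 - 89 = -48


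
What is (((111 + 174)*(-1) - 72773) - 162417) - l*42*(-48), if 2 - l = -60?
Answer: -110483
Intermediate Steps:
l = 62 (l = 2 - 1*(-60) = 2 + 60 = 62)
(((111 + 174)*(-1) - 72773) - 162417) - l*42*(-48) = (((111 + 174)*(-1) - 72773) - 162417) - 62*42*(-48) = ((285*(-1) - 72773) - 162417) - 2604*(-48) = ((-285 - 72773) - 162417) - 1*(-124992) = (-73058 - 162417) + 124992 = -235475 + 124992 = -110483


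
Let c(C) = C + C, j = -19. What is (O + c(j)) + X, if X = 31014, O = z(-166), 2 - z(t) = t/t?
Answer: 30977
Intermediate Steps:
z(t) = 1 (z(t) = 2 - t/t = 2 - 1*1 = 2 - 1 = 1)
O = 1
c(C) = 2*C
(O + c(j)) + X = (1 + 2*(-19)) + 31014 = (1 - 38) + 31014 = -37 + 31014 = 30977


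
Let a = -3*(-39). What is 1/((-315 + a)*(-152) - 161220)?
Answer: -1/131124 ≈ -7.6264e-6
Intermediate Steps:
a = 117
1/((-315 + a)*(-152) - 161220) = 1/((-315 + 117)*(-152) - 161220) = 1/(-198*(-152) - 161220) = 1/(30096 - 161220) = 1/(-131124) = -1/131124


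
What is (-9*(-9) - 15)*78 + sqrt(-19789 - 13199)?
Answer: 5148 + 2*I*sqrt(8247) ≈ 5148.0 + 181.63*I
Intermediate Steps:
(-9*(-9) - 15)*78 + sqrt(-19789 - 13199) = (81 - 15)*78 + sqrt(-32988) = 66*78 + 2*I*sqrt(8247) = 5148 + 2*I*sqrt(8247)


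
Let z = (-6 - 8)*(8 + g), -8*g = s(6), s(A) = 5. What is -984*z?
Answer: 101598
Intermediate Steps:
g = -5/8 (g = -⅛*5 = -5/8 ≈ -0.62500)
z = -413/4 (z = (-6 - 8)*(8 - 5/8) = -14*59/8 = -413/4 ≈ -103.25)
-984*z = -984*(-413/4) = 101598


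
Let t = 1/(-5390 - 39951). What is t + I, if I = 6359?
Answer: 288323418/45341 ≈ 6359.0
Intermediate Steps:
t = -1/45341 (t = 1/(-45341) = -1/45341 ≈ -2.2055e-5)
t + I = -1/45341 + 6359 = 288323418/45341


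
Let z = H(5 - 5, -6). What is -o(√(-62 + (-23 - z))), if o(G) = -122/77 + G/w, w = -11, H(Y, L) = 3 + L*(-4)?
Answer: 122/77 + 4*I*√7/11 ≈ 1.5844 + 0.96209*I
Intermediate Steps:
H(Y, L) = 3 - 4*L
z = 27 (z = 3 - 4*(-6) = 3 + 24 = 27)
o(G) = -122/77 - G/11 (o(G) = -122/77 + G/(-11) = -122*1/77 + G*(-1/11) = -122/77 - G/11)
-o(√(-62 + (-23 - z))) = -(-122/77 - √(-62 + (-23 - 1*27))/11) = -(-122/77 - √(-62 + (-23 - 27))/11) = -(-122/77 - √(-62 - 50)/11) = -(-122/77 - 4*I*√7/11) = 122/77 + 4*I*√7/11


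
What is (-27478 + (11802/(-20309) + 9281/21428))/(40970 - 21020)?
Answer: -209789032419/152313438200 ≈ -1.3773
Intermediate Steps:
(-27478 + (11802/(-20309) + 9281/21428))/(40970 - 21020) = (-27478 + (11802*(-1/20309) + 9281*(1/21428)))/19950 = (-27478 + (-11802/20309 + 9281/21428))*(1/19950) = (-27478 - 64405427/435181252)*(1/19950) = -11957974847883/435181252*1/19950 = -209789032419/152313438200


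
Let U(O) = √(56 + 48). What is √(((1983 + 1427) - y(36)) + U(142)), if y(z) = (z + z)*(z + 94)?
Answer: √(-5950 + 2*√26) ≈ 77.07*I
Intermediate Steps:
y(z) = 2*z*(94 + z) (y(z) = (2*z)*(94 + z) = 2*z*(94 + z))
U(O) = 2*√26 (U(O) = √104 = 2*√26)
√(((1983 + 1427) - y(36)) + U(142)) = √(((1983 + 1427) - 2*36*(94 + 36)) + 2*√26) = √((3410 - 2*36*130) + 2*√26) = √((3410 - 1*9360) + 2*√26) = √((3410 - 9360) + 2*√26) = √(-5950 + 2*√26)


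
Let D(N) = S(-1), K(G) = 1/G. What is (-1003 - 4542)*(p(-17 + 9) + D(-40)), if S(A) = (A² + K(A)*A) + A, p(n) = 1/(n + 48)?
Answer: -45469/8 ≈ -5683.6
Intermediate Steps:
K(G) = 1/G
p(n) = 1/(48 + n)
S(A) = 1 + A + A² (S(A) = (A² + A/A) + A = (A² + 1) + A = (1 + A²) + A = 1 + A + A²)
D(N) = 1 (D(N) = 1 - (1 - 1) = 1 - 1*0 = 1 + 0 = 1)
(-1003 - 4542)*(p(-17 + 9) + D(-40)) = (-1003 - 4542)*(1/(48 + (-17 + 9)) + 1) = -5545*(1/(48 - 8) + 1) = -5545*(1/40 + 1) = -5545*41/40 = -45469/8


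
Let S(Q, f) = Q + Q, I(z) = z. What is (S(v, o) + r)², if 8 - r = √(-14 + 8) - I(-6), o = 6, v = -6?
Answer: (10 + I*√6)² ≈ 94.0 + 48.99*I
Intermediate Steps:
S(Q, f) = 2*Q
r = 2 - I*√6 (r = 8 - (√(-14 + 8) - 1*(-6)) = 8 - (√(-6) + 6) = 8 - (I*√6 + 6) = 8 - (6 + I*√6) = 8 + (-6 - I*√6) = 2 - I*√6 ≈ 2.0 - 2.4495*I)
(S(v, o) + r)² = (2*(-6) + (2 - I*√6))² = (-12 + (2 - I*√6))² = (-10 - I*√6)²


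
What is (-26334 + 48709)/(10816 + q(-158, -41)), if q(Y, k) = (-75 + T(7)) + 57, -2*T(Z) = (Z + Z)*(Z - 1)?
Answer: 22375/10756 ≈ 2.0802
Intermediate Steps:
T(Z) = -Z*(-1 + Z) (T(Z) = -(Z + Z)*(Z - 1)/2 = -2*Z*(-1 + Z)/2 = -Z*(-1 + Z))
q(Y, k) = -60 (q(Y, k) = (-75 + 7*(1 - 1*7)) + 57 = (-75 + 7*(1 - 7)) + 57 = (-75 + 7*(-6)) + 57 = (-75 - 42) + 57 = -117 + 57 = -60)
(-26334 + 48709)/(10816 + q(-158, -41)) = (-26334 + 48709)/(10816 - 60) = 22375/10756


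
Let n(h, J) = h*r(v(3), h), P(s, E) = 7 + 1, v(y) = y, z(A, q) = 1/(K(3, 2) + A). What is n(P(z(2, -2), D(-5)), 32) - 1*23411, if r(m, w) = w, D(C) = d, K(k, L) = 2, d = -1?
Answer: -23347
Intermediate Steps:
D(C) = -1
z(A, q) = 1/(2 + A)
P(s, E) = 8
n(h, J) = h² (n(h, J) = h*h = h²)
n(P(z(2, -2), D(-5)), 32) - 1*23411 = 8² - 1*23411 = 64 - 23411 = -23347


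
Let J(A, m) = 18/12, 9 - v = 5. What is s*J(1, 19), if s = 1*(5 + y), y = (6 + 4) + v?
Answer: 57/2 ≈ 28.500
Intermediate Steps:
v = 4 (v = 9 - 1*5 = 9 - 5 = 4)
y = 14 (y = (6 + 4) + 4 = 10 + 4 = 14)
J(A, m) = 3/2 (J(A, m) = 18*(1/12) = 3/2)
s = 19 (s = 1*(5 + 14) = 1*19 = 19)
s*J(1, 19) = 19*(3/2) = 57/2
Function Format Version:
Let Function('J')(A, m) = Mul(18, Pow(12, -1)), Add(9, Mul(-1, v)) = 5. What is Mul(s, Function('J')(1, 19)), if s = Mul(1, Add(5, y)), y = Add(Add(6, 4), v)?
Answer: Rational(57, 2) ≈ 28.500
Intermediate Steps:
v = 4 (v = Add(9, Mul(-1, 5)) = Add(9, -5) = 4)
y = 14 (y = Add(Add(6, 4), 4) = Add(10, 4) = 14)
Function('J')(A, m) = Rational(3, 2) (Function('J')(A, m) = Mul(18, Rational(1, 12)) = Rational(3, 2))
s = 19 (s = Mul(1, Add(5, 14)) = Mul(1, 19) = 19)
Mul(s, Function('J')(1, 19)) = Mul(19, Rational(3, 2)) = Rational(57, 2)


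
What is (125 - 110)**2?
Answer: 225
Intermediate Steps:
(125 - 110)**2 = 15**2 = 225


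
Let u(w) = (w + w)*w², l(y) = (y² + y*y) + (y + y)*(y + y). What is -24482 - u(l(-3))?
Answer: -339410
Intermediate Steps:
l(y) = 6*y² (l(y) = (y² + y²) + (2*y)*(2*y) = 2*y² + 4*y² = 6*y²)
u(w) = 2*w³ (u(w) = (2*w)*w² = 2*w³)
-24482 - u(l(-3)) = -24482 - 2*(6*(-3)²)³ = -24482 - 2*(6*9)³ = -24482 - 2*54³ = -24482 - 2*157464 = -24482 - 1*314928 = -24482 - 314928 = -339410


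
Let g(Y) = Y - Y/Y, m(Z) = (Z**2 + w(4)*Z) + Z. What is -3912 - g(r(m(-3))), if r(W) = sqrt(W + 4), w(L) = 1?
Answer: -3911 - sqrt(7) ≈ -3913.6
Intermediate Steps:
m(Z) = Z**2 + 2*Z (m(Z) = (Z**2 + 1*Z) + Z = (Z**2 + Z) + Z = (Z + Z**2) + Z = Z**2 + 2*Z)
r(W) = sqrt(4 + W)
g(Y) = -1 + Y (g(Y) = Y - 1*1 = Y - 1 = -1 + Y)
-3912 - g(r(m(-3))) = -3912 - (-1 + sqrt(4 - 3*(2 - 3))) = -3912 - (-1 + sqrt(4 - 3*(-1))) = -3912 - (-1 + sqrt(4 + 3)) = -3912 - (-1 + sqrt(7)) = -3912 + (1 - sqrt(7)) = -3911 - sqrt(7)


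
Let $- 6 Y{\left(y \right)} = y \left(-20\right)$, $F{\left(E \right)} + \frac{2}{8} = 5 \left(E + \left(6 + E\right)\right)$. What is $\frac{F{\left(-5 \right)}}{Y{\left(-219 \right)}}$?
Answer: $\frac{81}{2920} \approx 0.02774$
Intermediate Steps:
$F{\left(E \right)} = \frac{119}{4} + 10 E$ ($F{\left(E \right)} = - \frac{1}{4} + 5 \left(E + \left(6 + E\right)\right) = - \frac{1}{4} + 5 \left(6 + 2 E\right) = - \frac{1}{4} + \left(30 + 10 E\right) = \frac{119}{4} + 10 E$)
$Y{\left(y \right)} = \frac{10 y}{3}$ ($Y{\left(y \right)} = - \frac{y \left(-20\right)}{6} = - \frac{\left(-20\right) y}{6} = \frac{10 y}{3}$)
$\frac{F{\left(-5 \right)}}{Y{\left(-219 \right)}} = \frac{\frac{119}{4} + 10 \left(-5\right)}{\frac{10}{3} \left(-219\right)} = \frac{\frac{119}{4} - 50}{-730} = \left(- \frac{81}{4}\right) \left(- \frac{1}{730}\right) = \frac{81}{2920}$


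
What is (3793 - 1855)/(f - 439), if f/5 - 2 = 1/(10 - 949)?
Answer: -909891/201418 ≈ -4.5174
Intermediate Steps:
f = 9385/939 (f = 10 + 5/(10 - 949) = 10 + 5/(-939) = 10 + 5*(-1/939) = 10 - 5/939 = 9385/939 ≈ 9.9947)
(3793 - 1855)/(f - 439) = (3793 - 1855)/(9385/939 - 439) = 1938/(-402836/939) = 1938*(-939/402836) = -909891/201418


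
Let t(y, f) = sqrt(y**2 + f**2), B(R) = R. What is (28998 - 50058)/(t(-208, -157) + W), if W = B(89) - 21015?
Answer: 440701560/437829563 + 21060*sqrt(67913)/437829563 ≈ 1.0191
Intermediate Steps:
W = -20926 (W = 89 - 21015 = -20926)
t(y, f) = sqrt(f**2 + y**2)
(28998 - 50058)/(t(-208, -157) + W) = (28998 - 50058)/(sqrt((-157)**2 + (-208)**2) - 20926) = -21060/(sqrt(24649 + 43264) - 20926) = -21060/(sqrt(67913) - 20926) = -21060/(-20926 + sqrt(67913))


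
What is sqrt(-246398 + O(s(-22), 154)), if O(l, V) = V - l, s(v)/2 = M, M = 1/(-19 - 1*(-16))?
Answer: I*sqrt(2216190)/3 ≈ 496.23*I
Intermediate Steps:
M = -1/3 (M = 1/(-19 + 16) = 1/(-3) = -1/3 ≈ -0.33333)
s(v) = -2/3 (s(v) = 2*(-1/3) = -2/3)
sqrt(-246398 + O(s(-22), 154)) = sqrt(-246398 + (154 - 1*(-2/3))) = sqrt(-246398 + (154 + 2/3)) = sqrt(-246398 + 464/3) = sqrt(-738730/3) = I*sqrt(2216190)/3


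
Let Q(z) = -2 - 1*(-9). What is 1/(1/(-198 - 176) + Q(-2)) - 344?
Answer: -899874/2617 ≈ -343.86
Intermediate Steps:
Q(z) = 7 (Q(z) = -2 + 9 = 7)
1/(1/(-198 - 176) + Q(-2)) - 344 = 1/(1/(-198 - 176) + 7) - 344 = 1/(1/(-374) + 7) - 344 = 1/(-1/374 + 7) - 344 = 1/(2617/374) - 344 = 374/2617 - 344 = -899874/2617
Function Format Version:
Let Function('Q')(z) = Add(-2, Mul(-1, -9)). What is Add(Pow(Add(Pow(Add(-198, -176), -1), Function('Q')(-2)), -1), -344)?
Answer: Rational(-899874, 2617) ≈ -343.86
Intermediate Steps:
Function('Q')(z) = 7 (Function('Q')(z) = Add(-2, 9) = 7)
Add(Pow(Add(Pow(Add(-198, -176), -1), Function('Q')(-2)), -1), -344) = Add(Pow(Add(Pow(Add(-198, -176), -1), 7), -1), -344) = Add(Pow(Add(Pow(-374, -1), 7), -1), -344) = Add(Pow(Add(Rational(-1, 374), 7), -1), -344) = Add(Pow(Rational(2617, 374), -1), -344) = Add(Rational(374, 2617), -344) = Rational(-899874, 2617)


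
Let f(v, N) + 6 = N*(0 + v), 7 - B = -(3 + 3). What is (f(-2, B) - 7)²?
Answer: 1521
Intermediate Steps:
B = 13 (B = 7 - (-1)*(3 + 3) = 7 - (-1)*6 = 7 - 1*(-6) = 7 + 6 = 13)
f(v, N) = -6 + N*v (f(v, N) = -6 + N*(0 + v) = -6 + N*v)
(f(-2, B) - 7)² = ((-6 + 13*(-2)) - 7)² = ((-6 - 26) - 7)² = (-32 - 7)² = (-39)² = 1521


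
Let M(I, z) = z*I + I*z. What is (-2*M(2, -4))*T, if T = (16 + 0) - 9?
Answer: 224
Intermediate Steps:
T = 7 (T = 16 - 9 = 7)
M(I, z) = 2*I*z (M(I, z) = I*z + I*z = 2*I*z)
(-2*M(2, -4))*T = -4*2*(-4)*7 = -2*(-16)*7 = 32*7 = 224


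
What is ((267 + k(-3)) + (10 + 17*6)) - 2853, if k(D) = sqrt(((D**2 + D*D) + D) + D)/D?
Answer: -2474 - 2*sqrt(3)/3 ≈ -2475.2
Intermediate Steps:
k(D) = sqrt(2*D + 2*D**2)/D (k(D) = sqrt(((D**2 + D**2) + D) + D)/D = sqrt((2*D**2 + D) + D)/D = sqrt((D + 2*D**2) + D)/D = sqrt(2*D + 2*D**2)/D)
((267 + k(-3)) + (10 + 17*6)) - 2853 = ((267 + sqrt(2)*sqrt(-3*(1 - 3))/(-3)) + (10 + 17*6)) - 2853 = ((267 + sqrt(2)*(-1/3)*sqrt(-3*(-2))) + (10 + 102)) - 2853 = ((267 + sqrt(2)*(-1/3)*sqrt(6)) + 112) - 2853 = ((267 - 2*sqrt(3)/3) + 112) - 2853 = (379 - 2*sqrt(3)/3) - 2853 = -2474 - 2*sqrt(3)/3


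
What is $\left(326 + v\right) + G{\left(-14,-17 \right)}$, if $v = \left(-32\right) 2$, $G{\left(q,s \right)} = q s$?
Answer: $500$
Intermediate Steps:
$v = -64$
$\left(326 + v\right) + G{\left(-14,-17 \right)} = \left(326 - 64\right) - -238 = 262 + 238 = 500$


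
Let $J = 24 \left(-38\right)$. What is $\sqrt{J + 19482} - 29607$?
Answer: $-29607 + \sqrt{18570} \approx -29471.0$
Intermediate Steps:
$J = -912$
$\sqrt{J + 19482} - 29607 = \sqrt{-912 + 19482} - 29607 = \sqrt{18570} - 29607 = -29607 + \sqrt{18570}$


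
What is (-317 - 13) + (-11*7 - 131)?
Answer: -538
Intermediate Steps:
(-317 - 13) + (-11*7 - 131) = -330 + (-77 - 131) = -330 - 208 = -538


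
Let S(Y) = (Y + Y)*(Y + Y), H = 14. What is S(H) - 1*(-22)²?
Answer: 300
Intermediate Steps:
S(Y) = 4*Y² (S(Y) = (2*Y)*(2*Y) = 4*Y²)
S(H) - 1*(-22)² = 4*14² - 1*(-22)² = 4*196 - 1*484 = 784 - 484 = 300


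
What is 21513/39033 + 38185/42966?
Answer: 38330201/26620506 ≈ 1.4399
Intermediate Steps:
21513/39033 + 38185/42966 = 21513*(1/39033) + 38185*(1/42966) = 7171/13011 + 5455/6138 = 38330201/26620506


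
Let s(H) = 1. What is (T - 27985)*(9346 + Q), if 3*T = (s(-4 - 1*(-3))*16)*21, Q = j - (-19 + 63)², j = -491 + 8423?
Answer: -427627566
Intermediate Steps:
j = 7932
Q = 5996 (Q = 7932 - (-19 + 63)² = 7932 - 1*44² = 7932 - 1*1936 = 7932 - 1936 = 5996)
T = 112 (T = ((1*16)*21)/3 = (16*21)/3 = (⅓)*336 = 112)
(T - 27985)*(9346 + Q) = (112 - 27985)*(9346 + 5996) = -27873*15342 = -427627566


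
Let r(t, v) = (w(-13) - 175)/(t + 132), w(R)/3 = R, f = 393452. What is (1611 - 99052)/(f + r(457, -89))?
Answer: -57392749/231743014 ≈ -0.24766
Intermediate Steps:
w(R) = 3*R
r(t, v) = -214/(132 + t) (r(t, v) = (3*(-13) - 175)/(t + 132) = (-39 - 175)/(132 + t) = -214/(132 + t))
(1611 - 99052)/(f + r(457, -89)) = (1611 - 99052)/(393452 - 214/(132 + 457)) = -97441/(393452 - 214/589) = -97441/231743014/589 = -97441*589/231743014 = -57392749/231743014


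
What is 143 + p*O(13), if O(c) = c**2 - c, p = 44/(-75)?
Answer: 1287/25 ≈ 51.480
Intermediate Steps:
p = -44/75 (p = 44*(-1/75) = -44/75 ≈ -0.58667)
143 + p*O(13) = 143 - 572*(-1 + 13)/75 = 143 - 572*12/75 = 143 - 44/75*156 = 143 - 2288/25 = 1287/25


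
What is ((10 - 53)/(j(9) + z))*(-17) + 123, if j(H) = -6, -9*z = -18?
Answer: -239/4 ≈ -59.750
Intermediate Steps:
z = 2 (z = -⅑*(-18) = 2)
((10 - 53)/(j(9) + z))*(-17) + 123 = ((10 - 53)/(-6 + 2))*(-17) + 123 = -43/(-4)*(-17) + 123 = -43*(-¼)*(-17) + 123 = (43/4)*(-17) + 123 = -731/4 + 123 = -239/4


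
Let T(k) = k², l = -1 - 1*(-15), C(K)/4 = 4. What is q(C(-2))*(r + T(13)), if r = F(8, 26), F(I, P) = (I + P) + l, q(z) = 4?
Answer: 868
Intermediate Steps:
C(K) = 16 (C(K) = 4*4 = 16)
l = 14 (l = -1 + 15 = 14)
F(I, P) = 14 + I + P (F(I, P) = (I + P) + 14 = 14 + I + P)
r = 48 (r = 14 + 8 + 26 = 48)
q(C(-2))*(r + T(13)) = 4*(48 + 13²) = 4*(48 + 169) = 4*217 = 868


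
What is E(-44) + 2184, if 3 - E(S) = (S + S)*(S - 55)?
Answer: -6525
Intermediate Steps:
E(S) = 3 - 2*S*(-55 + S) (E(S) = 3 - (S + S)*(S - 55) = 3 - 2*S*(-55 + S))
E(-44) + 2184 = (3 - 2*(-44)² + 110*(-44)) + 2184 = (3 - 2*1936 - 4840) + 2184 = (3 - 3872 - 4840) + 2184 = -8709 + 2184 = -6525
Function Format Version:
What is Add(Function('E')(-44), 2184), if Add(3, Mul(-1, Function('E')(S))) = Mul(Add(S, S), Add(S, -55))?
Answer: -6525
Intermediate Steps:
Function('E')(S) = Add(3, Mul(-2, S, Add(-55, S))) (Function('E')(S) = Add(3, Mul(-1, Mul(Add(S, S), Add(S, -55)))) = Add(3, Mul(-1, Mul(Mul(2, S), Add(-55, S)))) = Add(3, Mul(-1, Mul(2, S, Add(-55, S)))) = Add(3, Mul(-2, S, Add(-55, S))))
Add(Function('E')(-44), 2184) = Add(Add(3, Mul(-2, Pow(-44, 2)), Mul(110, -44)), 2184) = Add(Add(3, Mul(-2, 1936), -4840), 2184) = Add(Add(3, -3872, -4840), 2184) = Add(-8709, 2184) = -6525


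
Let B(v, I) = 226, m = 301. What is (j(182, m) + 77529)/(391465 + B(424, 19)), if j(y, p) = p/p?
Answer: 77530/391691 ≈ 0.19794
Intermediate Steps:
j(y, p) = 1
(j(182, m) + 77529)/(391465 + B(424, 19)) = (1 + 77529)/(391465 + 226) = 77530/391691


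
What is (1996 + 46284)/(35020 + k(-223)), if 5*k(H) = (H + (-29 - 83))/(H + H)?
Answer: 21532880/15618987 ≈ 1.3786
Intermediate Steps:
k(H) = (-112 + H)/(10*H) (k(H) = ((H + (-29 - 83))/(H + H))/5 = ((H - 112)/((2*H)))/5 = ((-112 + H)*(1/(2*H)))/5 = ((-112 + H)/(2*H))/5 = (-112 + H)/(10*H))
(1996 + 46284)/(35020 + k(-223)) = (1996 + 46284)/(35020 + (1/10)*(-112 - 223)/(-223)) = 48280/(35020 + (1/10)*(-1/223)*(-335)) = 48280/(35020 + 67/446) = 48280/(15618987/446) = 48280*(446/15618987) = 21532880/15618987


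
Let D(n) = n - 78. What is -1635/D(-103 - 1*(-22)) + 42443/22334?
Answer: 14421509/1183702 ≈ 12.183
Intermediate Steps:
D(n) = -78 + n
-1635/D(-103 - 1*(-22)) + 42443/22334 = -1635/(-78 + (-103 - 1*(-22))) + 42443/22334 = -1635/(-78 + (-103 + 22)) + 42443*(1/22334) = -1635/(-78 - 81) + 42443/22334 = -1635/(-159) + 42443/22334 = -1635*(-1/159) + 42443/22334 = 545/53 + 42443/22334 = 14421509/1183702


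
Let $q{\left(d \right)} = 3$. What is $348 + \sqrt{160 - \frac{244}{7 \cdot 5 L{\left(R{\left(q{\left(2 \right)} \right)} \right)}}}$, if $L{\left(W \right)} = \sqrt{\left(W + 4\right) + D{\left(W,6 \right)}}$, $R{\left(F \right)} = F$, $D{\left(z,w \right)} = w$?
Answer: $348 + \frac{2 \sqrt{8281000 - 27755 \sqrt{13}}}{455} \approx 360.57$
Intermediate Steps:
$L{\left(W \right)} = \sqrt{10 + W}$ ($L{\left(W \right)} = \sqrt{\left(W + 4\right) + 6} = \sqrt{\left(4 + W\right) + 6} = \sqrt{10 + W}$)
$348 + \sqrt{160 - \frac{244}{7 \cdot 5 L{\left(R{\left(q{\left(2 \right)} \right)} \right)}}} = 348 + \sqrt{160 - \frac{244}{7 \cdot 5 \sqrt{10 + 3}}} = 348 + \sqrt{160 - \frac{244}{35 \sqrt{13}}} = 348 + \sqrt{160 - 244 \frac{\sqrt{13}}{455}} = 348 + \sqrt{160 - \frac{244 \sqrt{13}}{455}}$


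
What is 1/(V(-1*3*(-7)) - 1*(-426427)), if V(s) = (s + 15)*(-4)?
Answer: 1/426283 ≈ 2.3459e-6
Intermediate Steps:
V(s) = -60 - 4*s (V(s) = (15 + s)*(-4) = -60 - 4*s)
1/(V(-1*3*(-7)) - 1*(-426427)) = 1/((-60 - 4*(-1*3)*(-7)) - 1*(-426427)) = 1/((-60 - (-12)*(-7)) + 426427) = 1/((-60 - 4*21) + 426427) = 1/((-60 - 84) + 426427) = 1/(-144 + 426427) = 1/426283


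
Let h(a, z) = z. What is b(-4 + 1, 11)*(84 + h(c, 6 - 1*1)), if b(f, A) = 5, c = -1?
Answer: 445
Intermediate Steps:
b(-4 + 1, 11)*(84 + h(c, 6 - 1*1)) = 5*(84 + (6 - 1*1)) = 5*(84 + (6 - 1)) = 5*(84 + 5) = 5*89 = 445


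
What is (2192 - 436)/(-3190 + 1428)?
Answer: -878/881 ≈ -0.99659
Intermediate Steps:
(2192 - 436)/(-3190 + 1428) = 1756/(-1762) = 1756*(-1/1762) = -878/881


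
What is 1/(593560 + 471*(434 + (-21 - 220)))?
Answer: 1/684463 ≈ 1.4610e-6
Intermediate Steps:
1/(593560 + 471*(434 + (-21 - 220))) = 1/(593560 + 471*(434 - 241)) = 1/(593560 + 471*193) = 1/(593560 + 90903) = 1/684463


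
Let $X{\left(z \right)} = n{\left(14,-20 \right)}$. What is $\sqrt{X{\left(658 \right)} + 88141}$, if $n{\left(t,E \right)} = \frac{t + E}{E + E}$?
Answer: $\frac{\sqrt{8814115}}{10} \approx 296.89$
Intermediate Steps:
$n{\left(t,E \right)} = \frac{E + t}{2 E}$
$X{\left(z \right)} = \frac{3}{20}$ ($X{\left(z \right)} = \frac{-20 + 14}{2 \left(-20\right)} = \frac{1}{2} \left(- \frac{1}{20}\right) \left(-6\right) = \frac{3}{20}$)
$\sqrt{X{\left(658 \right)} + 88141} = \sqrt{\frac{3}{20} + 88141} = \sqrt{\frac{1762823}{20}} = \frac{\sqrt{8814115}}{10}$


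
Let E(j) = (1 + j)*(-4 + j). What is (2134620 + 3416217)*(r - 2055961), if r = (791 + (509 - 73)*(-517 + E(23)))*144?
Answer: -32038770614397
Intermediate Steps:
r = -3715920 (r = (791 + (509 - 73)*(-517 + (-4 + 23**2 - 3*23)))*144 = (791 + 436*(-517 + (-4 + 529 - 69)))*144 = (791 + 436*(-517 + 456))*144 = (791 + 436*(-61))*144 = (791 - 26596)*144 = -25805*144 = -3715920)
(2134620 + 3416217)*(r - 2055961) = (2134620 + 3416217)*(-3715920 - 2055961) = 5550837*(-5771881) = -32038770614397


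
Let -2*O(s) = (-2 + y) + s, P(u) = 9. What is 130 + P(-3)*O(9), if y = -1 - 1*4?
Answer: 121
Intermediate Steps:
y = -5 (y = -1 - 4 = -5)
O(s) = 7/2 - s/2 (O(s) = -((-2 - 5) + s)/2 = -(-7 + s)/2 = 7/2 - s/2)
130 + P(-3)*O(9) = 130 + 9*(7/2 - 1/2*9) = 130 + 9*(7/2 - 9/2) = 130 + 9*(-1) = 130 - 9 = 121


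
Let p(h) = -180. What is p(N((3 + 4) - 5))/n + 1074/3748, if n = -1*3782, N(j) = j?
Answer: 1184127/3543734 ≈ 0.33415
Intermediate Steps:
n = -3782
p(N((3 + 4) - 5))/n + 1074/3748 = -180/(-3782) + 1074/3748 = -180*(-1/3782) + 1074*(1/3748) = 90/1891 + 537/1874 = 1184127/3543734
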